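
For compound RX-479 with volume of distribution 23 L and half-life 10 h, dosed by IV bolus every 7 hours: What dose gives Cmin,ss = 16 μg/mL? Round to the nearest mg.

230 mg

τ/t½ = 7/10 ≈ 0.7, so f = (1/2)^(7/10) ≈ 0.615572.
Cmin,ss = (D/Vd)·f/(1−f), so D = Cmin,ss·Vd·(1−f)/f.
D = 16 × 23 × (1−f)/f ≈ 16 × 23 × 0.62451 ≈ 229.82 mg.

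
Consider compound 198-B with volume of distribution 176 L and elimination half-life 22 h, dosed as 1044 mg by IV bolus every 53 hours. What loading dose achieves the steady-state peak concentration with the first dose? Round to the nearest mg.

f = (1/2)^(53/22) ≈ 0.188274; accumulation ratio R = 1/(1−f) ≈ 1.23194.
Loading dose to hit Cmax,ss on first dose: D_load = D_maint·R ≈ 1044 × 1.23194 ≈ 1286.15 mg.

1286 mg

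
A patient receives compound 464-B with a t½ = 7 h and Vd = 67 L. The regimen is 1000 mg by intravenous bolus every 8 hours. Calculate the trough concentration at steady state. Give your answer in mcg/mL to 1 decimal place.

Over one 8-h interval, 8/7 ≈ 1.1429 half-lives elapse, leaving f ≈ 0.4529 of each dose.
Accumulation ratio R = 1/(1 − f) ≈ 1/0.5471 ≈ 1.8278.
Single-dose peak C₀ = D/Vd = 1000/67 ≈ 14.925 mcg/mL.
Steady-state peak Cmax,ss = C₀·R ≈ 14.925 × 1.8278 ≈ 27.280 mcg/mL.
One interval later, Cmin,ss = Cmax,ss·e^(−kτ) ≈ 27.280 × 0.4529 ≈ 12.355 mcg/mL.

12.4 mcg/mL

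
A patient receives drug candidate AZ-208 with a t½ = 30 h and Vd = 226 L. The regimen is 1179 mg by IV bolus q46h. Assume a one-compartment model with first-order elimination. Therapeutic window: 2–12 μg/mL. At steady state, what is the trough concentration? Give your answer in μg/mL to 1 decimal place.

2.8 μg/mL

τ/t½ = 46/30 ≈ 1.5333, so fraction remaining f = (1/2)^(46/30) ≈ 0.3455.
At steady state, accumulation factor R = 1/(1 − e^(−kτ)) ≈ 1.5279.
Single-dose peak C₀ = D/Vd = 1179/226 ≈ 5.217 μg/mL.
Cmax,ss = C₀/(1 − f) ≈ 5.217/0.6545 ≈ 7.971 μg/mL.
One interval later, Cmin,ss = Cmax,ss·e^(−kτ) ≈ 7.971 × 0.3455 ≈ 2.754 μg/mL.
Trough 2.8 μg/mL vs MEC 2 μg/mL: adequate.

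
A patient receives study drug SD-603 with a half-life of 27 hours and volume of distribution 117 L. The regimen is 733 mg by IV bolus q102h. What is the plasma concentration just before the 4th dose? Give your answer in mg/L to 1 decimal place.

f = (1/2)^(τ/t½) = (1/2)^(102/27) ≈ 0.0729.
C₀ = D/Vd = 733/117 ≈ 6.265 mg/L.
Before the 4th dose, 3 doses have been given. Superposition: Cmin = C₀·(f + f² + … + f^3).
≈ 6.265 × (0.0729 + 0.0053 + 0.0004) ≈ 6.265 × 0.0786 ≈ 0.492 mg/L.

0.5 mg/L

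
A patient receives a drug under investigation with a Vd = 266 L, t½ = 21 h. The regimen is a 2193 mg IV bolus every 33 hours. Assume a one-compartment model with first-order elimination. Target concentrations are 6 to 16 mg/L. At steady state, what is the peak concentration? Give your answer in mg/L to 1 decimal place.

Over one 33-h interval, 33/21 ≈ 1.5714 half-lives elapse, leaving f ≈ 0.3365 of each dose.
At steady state, accumulation factor R = 1/(1 − e^(−kτ)) ≈ 1.5072.
Single-dose peak C₀ = D/Vd = 2193/266 ≈ 8.244 mg/L.
Cmax,ss = C₀/(1 − f) ≈ 8.244/0.6635 ≈ 12.425 mg/L.
Peak 12.4 mg/L vs MTC 16 mg/L: below toxic threshold.

12.4 mg/L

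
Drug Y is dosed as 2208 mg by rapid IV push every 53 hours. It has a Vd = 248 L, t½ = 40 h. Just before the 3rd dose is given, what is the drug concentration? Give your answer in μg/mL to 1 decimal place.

f = (1/2)^(τ/t½) = (1/2)^(53/40) ≈ 0.3991.
C₀ = D/Vd = 2208/248 ≈ 8.903 μg/mL.
Before the 3rd dose, 2 doses have been given. Superposition: Cmin = C₀·(f + f²).
≈ 8.903 × (0.3991 + 0.1593) ≈ 8.903 × 0.5584 ≈ 4.971 μg/mL.

5.0 μg/mL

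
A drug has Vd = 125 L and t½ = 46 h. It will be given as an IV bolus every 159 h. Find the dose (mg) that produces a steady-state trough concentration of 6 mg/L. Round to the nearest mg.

7483 mg

τ/t½ = 159/46 ≈ 3.4565, so f = (1/2)^(159/46) ≈ 0.091093.
Cmin,ss = (D/Vd)·f/(1−f), so D = Cmin,ss·Vd·(1−f)/f.
D = 6 × 125 × (1−f)/f ≈ 6 × 125 × 9.97779 ≈ 7483.34 mg.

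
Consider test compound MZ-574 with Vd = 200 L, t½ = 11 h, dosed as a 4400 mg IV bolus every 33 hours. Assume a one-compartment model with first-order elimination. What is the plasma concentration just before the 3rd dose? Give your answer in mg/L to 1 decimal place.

3.1 mg/L

f = (1/2)^(τ/t½) = (1/2)^(33/11) ≈ 0.1250.
C₀ = D/Vd = 4400/200 ≈ 22.000 mg/L.
Before the 3rd dose, 2 doses have been given. Superposition: Cmin = C₀·(f + f²).
≈ 22.000 × (0.1250 + 0.0156) ≈ 22.000 × 0.1406 ≈ 3.093 mg/L.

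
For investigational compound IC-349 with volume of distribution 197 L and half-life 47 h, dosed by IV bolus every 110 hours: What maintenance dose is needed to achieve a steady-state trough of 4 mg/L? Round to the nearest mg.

τ/t½ = 110/47 ≈ 2.3404, so f = (1/2)^(110/47) ≈ 0.197452.
Cmin,ss = (D/Vd)·f/(1−f), so D = Cmin,ss·Vd·(1−f)/f.
D = 4 × 197 × (1−f)/f ≈ 4 × 197 × 4.06452 ≈ 3202.84 mg.

3203 mg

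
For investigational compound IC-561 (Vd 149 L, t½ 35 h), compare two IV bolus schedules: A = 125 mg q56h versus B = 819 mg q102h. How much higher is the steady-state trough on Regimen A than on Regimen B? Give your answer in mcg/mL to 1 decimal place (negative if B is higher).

-0.4 mcg/mL

Regimen A: f = (1/2)^(56/35) ≈ 0.3299; Cmin,ss = (125/149)·f/(1−f) ≈ 0.413 mcg/mL.
Regimen B: f = (1/2)^(102/35) ≈ 0.1327; Cmin,ss = (819/149)·f/(1−f) ≈ 0.841 mcg/mL.
Difference ≈ 0.413 − 0.841 ≈ -0.428 mcg/mL.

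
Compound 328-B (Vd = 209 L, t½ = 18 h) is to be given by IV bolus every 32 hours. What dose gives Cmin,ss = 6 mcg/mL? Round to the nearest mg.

3046 mg

τ/t½ = 32/18 ≈ 1.7778, so f = (1/2)^(32/18) ≈ 0.291632.
Cmin,ss = (D/Vd)·f/(1−f), so D = Cmin,ss·Vd·(1−f)/f.
D = 6 × 209 × (1−f)/f ≈ 6 × 209 × 2.42898 ≈ 3045.94 mg.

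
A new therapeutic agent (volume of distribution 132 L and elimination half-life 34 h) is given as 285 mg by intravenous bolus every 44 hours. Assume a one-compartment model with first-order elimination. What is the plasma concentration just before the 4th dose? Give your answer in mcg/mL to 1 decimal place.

1.4 mcg/mL

f = (1/2)^(τ/t½) = (1/2)^(44/34) ≈ 0.4078.
C₀ = D/Vd = 285/132 ≈ 2.159 mcg/mL.
Before the 4th dose, 3 doses have been given. Superposition: Cmin = C₀·(f + f² + … + f^3).
≈ 2.159 × (0.4078 + 0.1663 + 0.0678) ≈ 2.159 × 0.6419 ≈ 1.386 mcg/mL.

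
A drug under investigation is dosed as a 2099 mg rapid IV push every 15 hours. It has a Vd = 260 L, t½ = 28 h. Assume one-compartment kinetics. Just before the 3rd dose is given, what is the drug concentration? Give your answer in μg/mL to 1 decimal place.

9.4 μg/mL

f = (1/2)^(τ/t½) = (1/2)^(15/28) ≈ 0.6898.
C₀ = D/Vd = 2099/260 ≈ 8.073 μg/mL.
Before the 3rd dose, 2 doses have been given. Superposition: Cmin = C₀·(f + f²).
≈ 8.073 × (0.6898 + 0.4758) ≈ 8.073 × 1.1656 ≈ 9.410 μg/mL.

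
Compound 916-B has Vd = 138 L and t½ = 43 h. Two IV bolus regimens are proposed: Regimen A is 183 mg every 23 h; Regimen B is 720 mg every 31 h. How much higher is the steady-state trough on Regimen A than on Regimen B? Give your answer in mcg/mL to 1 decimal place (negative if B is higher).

Regimen A: f = (1/2)^(23/43) ≈ 0.6902; Cmin,ss = (183/138)·f/(1−f) ≈ 2.954 mcg/mL.
Regimen B: f = (1/2)^(31/43) ≈ 0.6067; Cmin,ss = (720/138)·f/(1−f) ≈ 8.048 mcg/mL.
Difference ≈ 2.954 − 8.048 ≈ -5.094 mcg/mL.

-5.1 mcg/mL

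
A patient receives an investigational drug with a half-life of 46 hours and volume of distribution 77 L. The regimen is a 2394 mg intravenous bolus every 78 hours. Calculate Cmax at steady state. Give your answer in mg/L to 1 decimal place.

45.0 mg/L

Over one 78-h interval, 78/46 ≈ 1.6957 half-lives elapse, leaving f ≈ 0.3087 of each dose.
Accumulation ratio R = 1/(1 − f) ≈ 1/0.6913 ≈ 1.4465.
Each bolus raises the concentration by D/Vd = 2394/77 ≈ 31.091 mg/L.
Steady-state peak Cmax,ss = C₀·R ≈ 31.091 × 1.4465 ≈ 44.973 mg/L.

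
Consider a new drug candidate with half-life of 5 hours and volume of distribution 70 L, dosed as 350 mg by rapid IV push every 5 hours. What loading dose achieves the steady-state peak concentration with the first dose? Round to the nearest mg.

f = (1/2)^(5/5) ≈ 0.500000; accumulation ratio R = 1/(1−f) ≈ 2.00000.
Loading dose to hit Cmax,ss on first dose: D_load = D_maint·R ≈ 350 × 2.00000 ≈ 700.00 mg.

700 mg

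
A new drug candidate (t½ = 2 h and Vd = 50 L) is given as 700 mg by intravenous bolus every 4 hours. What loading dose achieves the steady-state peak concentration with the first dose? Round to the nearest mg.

f = (1/2)^(4/2) ≈ 0.250000; accumulation ratio R = 1/(1−f) ≈ 1.33333.
Loading dose to hit Cmax,ss on first dose: D_load = D_maint·R ≈ 700 × 1.33333 ≈ 933.33 mg.

933 mg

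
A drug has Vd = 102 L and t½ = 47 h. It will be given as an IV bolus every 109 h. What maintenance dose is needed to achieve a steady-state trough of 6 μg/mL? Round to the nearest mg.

2442 mg

τ/t½ = 109/47 ≈ 2.3191, so f = (1/2)^(109/47) ≈ 0.200386.
Cmin,ss = (D/Vd)·f/(1−f), so D = Cmin,ss·Vd·(1−f)/f.
D = 6 × 102 × (1−f)/f ≈ 6 × 102 × 3.99037 ≈ 2442.11 mg.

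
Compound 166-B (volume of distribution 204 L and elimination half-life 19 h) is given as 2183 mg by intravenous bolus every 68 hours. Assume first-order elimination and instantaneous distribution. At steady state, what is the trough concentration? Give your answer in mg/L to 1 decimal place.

k = ln2/t½ = ln2/19 ≈ 0.036481 h⁻¹; fraction remaining f = e^(−kτ) = e^(−0.036481×68) ≈ 0.0837.
At steady state, accumulation factor R = 1/(1 − e^(−kτ)) ≈ 1.0913.
Each bolus raises the concentration by D/Vd = 2183/204 ≈ 10.701 mg/L.
Steady-state peak Cmax,ss = C₀·R ≈ 10.701 × 1.0913 ≈ 11.678 mg/L.
One interval later, Cmin,ss = Cmax,ss·e^(−kτ) ≈ 11.678 × 0.0837 ≈ 0.977 mg/L.

1.0 mg/L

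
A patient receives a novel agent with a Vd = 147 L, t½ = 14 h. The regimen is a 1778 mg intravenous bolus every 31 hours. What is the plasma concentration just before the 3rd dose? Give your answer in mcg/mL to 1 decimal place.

f = (1/2)^(τ/t½) = (1/2)^(31/14) ≈ 0.2155.
C₀ = D/Vd = 1778/147 ≈ 12.095 mcg/mL.
Before the 3rd dose, 2 doses have been given. Superposition: Cmin = C₀·(f + f²).
≈ 12.095 × (0.2155 + 0.0464) ≈ 12.095 × 0.2619 ≈ 3.168 mcg/mL.

3.2 mcg/mL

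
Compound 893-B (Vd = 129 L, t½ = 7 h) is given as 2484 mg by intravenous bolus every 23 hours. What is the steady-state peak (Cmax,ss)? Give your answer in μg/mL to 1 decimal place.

Over one 23-h interval, 23/7 ≈ 3.2857 half-lives elapse, leaving f ≈ 0.1025 of each dose.
At steady state, accumulation factor R = 1/(1 − e^(−kτ)) ≈ 1.1142.
Each bolus raises the concentration by D/Vd = 2484/129 ≈ 19.256 μg/mL.
Steady-state peak Cmax,ss = C₀·R ≈ 19.256 × 1.1142 ≈ 21.455 μg/mL.

21.5 μg/mL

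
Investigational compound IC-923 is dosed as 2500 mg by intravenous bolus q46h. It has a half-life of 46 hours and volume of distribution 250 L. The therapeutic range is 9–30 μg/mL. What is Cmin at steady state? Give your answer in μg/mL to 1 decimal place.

10.0 μg/mL

The dosing interval is 1 half-life, so f = 2^(−1) = 0.5.
At steady state, R = 1/(1 − 0.5) = 2/1.
Single-dose peak C₀ = D/Vd = 2500/250 = 10 μg/mL.
Steady-state peak Cmax,ss = C₀·R = 10 × 2/1 ≈ 20.000 μg/mL.
Steady-state trough Cmin,ss = Cmax,ss·f ≈ 20.000 × 0.5 ≈ 10.000 μg/mL.
Trough 10.0 μg/mL vs MEC 9 μg/mL: adequate.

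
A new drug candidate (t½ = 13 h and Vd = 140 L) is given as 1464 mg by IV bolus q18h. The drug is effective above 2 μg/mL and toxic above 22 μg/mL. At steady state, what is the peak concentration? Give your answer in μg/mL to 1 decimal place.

Over one 18-h interval, 18/13 ≈ 1.3846 half-lives elapse, leaving f ≈ 0.3830 of each dose.
At steady state, accumulation factor R = 1/(1 − e^(−kτ)) ≈ 1.6207.
Each bolus raises the concentration by D/Vd = 1464/140 ≈ 10.457 μg/mL.
Steady-state peak Cmax,ss = C₀·R ≈ 10.457 × 1.6207 ≈ 16.948 μg/mL.
Peak 16.9 μg/mL vs MTC 22 μg/mL: below toxic threshold.

16.9 μg/mL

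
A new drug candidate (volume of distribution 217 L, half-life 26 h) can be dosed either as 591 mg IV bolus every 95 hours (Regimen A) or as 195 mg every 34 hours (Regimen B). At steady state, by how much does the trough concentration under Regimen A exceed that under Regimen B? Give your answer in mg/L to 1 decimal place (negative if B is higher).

-0.4 mg/L

Regimen A: f = (1/2)^(95/26) ≈ 0.0794; Cmin,ss = (591/217)·f/(1−f) ≈ 0.235 mg/L.
Regimen B: f = (1/2)^(34/26) ≈ 0.4040; Cmin,ss = (195/217)·f/(1−f) ≈ 0.609 mg/L.
Difference ≈ 0.235 − 0.609 ≈ -0.374 mg/L.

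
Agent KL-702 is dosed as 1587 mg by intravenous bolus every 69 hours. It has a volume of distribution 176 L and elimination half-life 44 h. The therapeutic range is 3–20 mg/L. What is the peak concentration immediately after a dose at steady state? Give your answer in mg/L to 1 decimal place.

τ/t½ = 69/44 ≈ 1.5682, so fraction remaining f = (1/2)^(69/44) ≈ 0.3372.
At steady state, accumulation factor R = 1/(1 − e^(−kτ)) ≈ 1.5088.
Single-dose peak C₀ = D/Vd = 1587/176 ≈ 9.017 mg/L.
Steady-state peak Cmax,ss = C₀·R ≈ 9.017 × 1.5088 ≈ 13.605 mg/L.
Peak 13.6 mg/L vs MTC 20 mg/L: below toxic threshold.

13.6 mg/L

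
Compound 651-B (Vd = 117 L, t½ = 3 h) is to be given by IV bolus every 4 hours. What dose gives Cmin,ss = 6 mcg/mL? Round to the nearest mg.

1067 mg

τ/t½ = 4/3 ≈ 1.3333, so f = (1/2)^(4/3) ≈ 0.396850.
Cmin,ss = (D/Vd)·f/(1−f), so D = Cmin,ss·Vd·(1−f)/f.
D = 6 × 117 × (1−f)/f ≈ 6 × 117 × 1.51984 ≈ 1066.93 mg.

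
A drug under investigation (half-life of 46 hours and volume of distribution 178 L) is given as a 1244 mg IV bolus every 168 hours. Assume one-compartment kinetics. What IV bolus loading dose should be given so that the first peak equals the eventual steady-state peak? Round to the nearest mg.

f = (1/2)^(168/46) ≈ 0.079540; accumulation ratio R = 1/(1−f) ≈ 1.08641.
Loading dose to hit Cmax,ss on first dose: D_load = D_maint·R ≈ 1244 × 1.08641 ≈ 1351.49 mg.

1351 mg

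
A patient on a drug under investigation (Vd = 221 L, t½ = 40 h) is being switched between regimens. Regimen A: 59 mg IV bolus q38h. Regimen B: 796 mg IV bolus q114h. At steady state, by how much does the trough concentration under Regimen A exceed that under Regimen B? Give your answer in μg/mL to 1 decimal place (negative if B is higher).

Regimen A: f = (1/2)^(38/40) ≈ 0.5176; Cmin,ss = (59/221)·f/(1−f) ≈ 0.286 μg/mL.
Regimen B: f = (1/2)^(114/40) ≈ 0.1387; Cmin,ss = (796/221)·f/(1−f) ≈ 0.580 μg/mL.
Difference ≈ 0.286 − 0.580 ≈ -0.294 μg/mL.

-0.3 μg/mL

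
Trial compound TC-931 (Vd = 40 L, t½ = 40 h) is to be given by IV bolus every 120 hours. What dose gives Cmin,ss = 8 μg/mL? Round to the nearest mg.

τ/t½ = 120/40 ≈ 3, so f = (1/2)^(120/40) ≈ 0.125000.
Cmin,ss = (D/Vd)·f/(1−f), so D = Cmin,ss·Vd·(1−f)/f.
D = 8 × 40 × (1−f)/f ≈ 8 × 40 × 7.00000 ≈ 2240.00 mg.

2240 mg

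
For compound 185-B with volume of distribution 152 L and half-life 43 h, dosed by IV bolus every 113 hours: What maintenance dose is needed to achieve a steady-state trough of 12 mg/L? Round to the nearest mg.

9451 mg

τ/t½ = 113/43 ≈ 2.6279, so f = (1/2)^(113/43) ≈ 0.161779.
Cmin,ss = (D/Vd)·f/(1−f), so D = Cmin,ss·Vd·(1−f)/f.
D = 12 × 152 × (1−f)/f ≈ 12 × 152 × 5.18127 ≈ 9450.64 mg.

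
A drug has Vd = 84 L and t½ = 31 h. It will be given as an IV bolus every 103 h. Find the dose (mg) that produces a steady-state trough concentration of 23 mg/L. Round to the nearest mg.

τ/t½ = 103/31 ≈ 3.3226, so f = (1/2)^(103/31) ≈ 0.099955.
Cmin,ss = (D/Vd)·f/(1−f), so D = Cmin,ss·Vd·(1−f)/f.
D = 23 × 84 × (1−f)/f ≈ 23 × 84 × 9.00450 ≈ 17396.69 mg.

17397 mg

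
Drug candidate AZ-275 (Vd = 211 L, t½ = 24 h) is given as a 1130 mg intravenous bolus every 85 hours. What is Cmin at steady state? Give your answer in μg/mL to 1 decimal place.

k = ln2/t½ = ln2/24 ≈ 0.028881 h⁻¹; fraction remaining f = e^(−kτ) = e^(−0.028881×85) ≈ 0.0859.
Accumulation ratio R = 1/(1 − f) ≈ 1/0.9141 ≈ 1.0940.
Each bolus raises the concentration by D/Vd = 1130/211 ≈ 5.355 μg/mL.
Cmax,ss = C₀/(1 − f) ≈ 5.355/0.9141 ≈ 5.858 μg/mL.
One interval later, Cmin,ss = Cmax,ss·e^(−kτ) ≈ 5.858 × 0.0859 ≈ 0.503 μg/mL.

0.5 μg/mL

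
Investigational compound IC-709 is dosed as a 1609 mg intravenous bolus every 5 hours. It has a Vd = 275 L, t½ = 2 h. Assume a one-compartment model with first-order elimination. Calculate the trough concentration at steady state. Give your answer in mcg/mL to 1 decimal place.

τ/t½ = 5/2 ≈ 2.5, so fraction remaining f = (1/2)^(5/2) ≈ 0.1768.
At steady state, accumulation factor R = 1/(1 − e^(−kτ)) ≈ 1.2148.
Each bolus raises the concentration by D/Vd = 1609/275 ≈ 5.851 mcg/mL.
Steady-state peak Cmax,ss = C₀·R ≈ 5.851 × 1.2148 ≈ 7.108 mcg/mL.
One interval later, Cmin,ss = Cmax,ss·e^(−kτ) ≈ 7.108 × 0.1768 ≈ 1.257 mcg/mL.

1.3 mcg/mL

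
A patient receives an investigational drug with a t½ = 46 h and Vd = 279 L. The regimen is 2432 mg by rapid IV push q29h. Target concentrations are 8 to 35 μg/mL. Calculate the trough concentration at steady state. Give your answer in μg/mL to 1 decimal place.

15.9 μg/mL

k = ln2/t½ = ln2/46 ≈ 0.015068 h⁻¹; fraction remaining f = e^(−kτ) = e^(−0.015068×29) ≈ 0.6460.
Accumulation ratio R = 1/(1 − f) ≈ 1/0.3540 ≈ 2.8249.
Each bolus raises the concentration by D/Vd = 2432/279 ≈ 8.717 μg/mL.
Cmax,ss = C₀/(1 − f) ≈ 8.717/0.3540 ≈ 24.624 μg/mL.
One interval later, Cmin,ss = Cmax,ss·e^(−kτ) ≈ 24.624 × 0.6460 ≈ 15.907 μg/mL.
Trough 15.9 μg/mL vs MEC 8 μg/mL: adequate.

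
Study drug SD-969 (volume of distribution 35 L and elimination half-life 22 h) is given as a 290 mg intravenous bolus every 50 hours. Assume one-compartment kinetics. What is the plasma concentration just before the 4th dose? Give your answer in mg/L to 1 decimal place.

f = (1/2)^(τ/t½) = (1/2)^(50/22) ≈ 0.2069.
C₀ = D/Vd = 290/35 ≈ 8.286 mg/L.
Before the 4th dose, 3 doses have been given. Superposition: Cmin = C₀·(f + f² + … + f^3).
≈ 8.286 × (0.2069 + 0.0428 + 0.0089) ≈ 8.286 × 0.2586 ≈ 2.143 mg/L.

2.1 mg/L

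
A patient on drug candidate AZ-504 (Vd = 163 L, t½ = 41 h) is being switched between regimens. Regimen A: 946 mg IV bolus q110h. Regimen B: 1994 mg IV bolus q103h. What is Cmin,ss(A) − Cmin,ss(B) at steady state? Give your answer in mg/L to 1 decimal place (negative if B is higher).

Regimen A: f = (1/2)^(110/41) ≈ 0.1557; Cmin,ss = (946/163)·f/(1−f) ≈ 1.070 mg/L.
Regimen B: f = (1/2)^(103/41) ≈ 0.1753; Cmin,ss = (1994/163)·f/(1−f) ≈ 2.600 mg/L.
Difference ≈ 1.070 − 2.600 ≈ -1.530 mg/L.

-1.5 mg/L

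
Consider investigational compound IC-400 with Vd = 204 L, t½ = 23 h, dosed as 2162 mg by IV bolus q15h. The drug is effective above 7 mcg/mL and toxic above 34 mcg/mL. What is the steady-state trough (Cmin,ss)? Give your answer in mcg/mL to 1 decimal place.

τ/t½ = 15/23 ≈ 0.65217, so fraction remaining f = (1/2)^(15/23) ≈ 0.6363.
Accumulation ratio R = 1/(1 − f) ≈ 1/0.3637 ≈ 2.7495.
Each bolus raises the concentration by D/Vd = 2162/204 ≈ 10.598 mcg/mL.
Steady-state peak Cmax,ss = C₀·R ≈ 10.598 × 2.7495 ≈ 29.139 mcg/mL.
One interval later, Cmin,ss = Cmax,ss·e^(−kτ) ≈ 29.139 × 0.6363 ≈ 18.541 mcg/mL.
Trough 18.5 mcg/mL vs MEC 7 mcg/mL: adequate.

18.5 mcg/mL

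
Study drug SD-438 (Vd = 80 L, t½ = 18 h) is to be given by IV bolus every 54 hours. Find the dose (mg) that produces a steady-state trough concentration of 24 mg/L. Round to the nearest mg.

τ/t½ = 54/18 ≈ 3, so f = (1/2)^(54/18) ≈ 0.125000.
Cmin,ss = (D/Vd)·f/(1−f), so D = Cmin,ss·Vd·(1−f)/f.
D = 24 × 80 × (1−f)/f ≈ 24 × 80 × 7.00000 ≈ 13440.00 mg.

13440 mg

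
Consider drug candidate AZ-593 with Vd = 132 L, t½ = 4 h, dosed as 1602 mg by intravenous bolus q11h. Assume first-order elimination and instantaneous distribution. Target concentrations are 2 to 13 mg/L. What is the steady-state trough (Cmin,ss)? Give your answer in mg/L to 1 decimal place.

2.1 mg/L

k = ln2/t½ = ln2/4 ≈ 0.173287 h⁻¹; fraction remaining f = e^(−kτ) = e^(−0.173287×11) ≈ 0.1487.
Single-dose peak C₀ = D/Vd = 1602/132 ≈ 12.136 mg/L.
Steady-state trough Cmin,ss = C₀·f/(1−f) ≈ 12.136 × 0.1487/0.8513 ≈ 2.120 mg/L.
Trough 2.1 mg/L vs MEC 2 mg/L: adequate.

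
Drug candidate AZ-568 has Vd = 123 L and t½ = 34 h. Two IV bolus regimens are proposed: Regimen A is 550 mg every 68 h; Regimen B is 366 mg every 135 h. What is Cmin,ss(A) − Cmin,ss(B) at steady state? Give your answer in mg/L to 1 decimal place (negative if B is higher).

1.3 mg/L

Regimen A: f = (1/2)^(68/34) ≈ 0.2500; Cmin,ss = (550/123)·f/(1−f) ≈ 1.491 mg/L.
Regimen B: f = (1/2)^(135/34) ≈ 0.0638; Cmin,ss = (366/123)·f/(1−f) ≈ 0.203 mg/L.
Difference ≈ 1.491 − 0.203 ≈ 1.288 mg/L.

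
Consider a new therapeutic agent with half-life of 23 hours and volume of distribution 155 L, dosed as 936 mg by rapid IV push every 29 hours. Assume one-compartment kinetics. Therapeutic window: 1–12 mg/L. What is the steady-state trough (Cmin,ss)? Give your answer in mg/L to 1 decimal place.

4.3 mg/L

Over one 29-h interval, 29/23 ≈ 1.2609 half-lives elapse, leaving f ≈ 0.4173 of each dose.
Each bolus raises the concentration by D/Vd = 936/155 ≈ 6.039 mg/L.
Steady-state trough Cmin,ss = C₀·f/(1−f) ≈ 6.039 × 0.4173/0.5827 ≈ 4.325 mg/L.
Trough 4.3 mg/L vs MEC 1 mg/L: adequate.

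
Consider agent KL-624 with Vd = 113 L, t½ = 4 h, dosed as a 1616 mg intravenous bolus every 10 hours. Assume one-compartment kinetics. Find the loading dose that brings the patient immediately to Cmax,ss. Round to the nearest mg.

f = (1/2)^(10/4) ≈ 0.176777; accumulation ratio R = 1/(1−f) ≈ 1.21474.
Loading dose to hit Cmax,ss on first dose: D_load = D_maint·R ≈ 1616 × 1.21474 ≈ 1963.02 mg.

1963 mg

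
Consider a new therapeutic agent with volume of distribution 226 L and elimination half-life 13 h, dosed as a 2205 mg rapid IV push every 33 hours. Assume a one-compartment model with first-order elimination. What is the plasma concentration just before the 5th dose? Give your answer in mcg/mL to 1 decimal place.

f = (1/2)^(τ/t½) = (1/2)^(33/13) ≈ 0.1721.
C₀ = D/Vd = 2205/226 ≈ 9.757 mcg/mL.
Before the 5th dose, 4 doses have been given. Superposition: Cmin = C₀·(f + f² + … + f^4).
≈ 9.757 × (0.1721 + 0.0296 + 0.0051 + 0.0009) ≈ 9.757 × 0.2077 ≈ 2.027 mcg/mL.

2.0 mcg/mL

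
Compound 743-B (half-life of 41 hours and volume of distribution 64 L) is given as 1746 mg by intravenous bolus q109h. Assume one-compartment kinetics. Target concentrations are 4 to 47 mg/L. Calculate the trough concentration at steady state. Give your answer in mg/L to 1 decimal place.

5.1 mg/L

Over one 109-h interval, 109/41 ≈ 2.6585 half-lives elapse, leaving f ≈ 0.1584 of each dose.
Single-dose peak C₀ = D/Vd = 1746/64 ≈ 27.281 mg/L.
Steady-state trough Cmin,ss = C₀·f/(1−f) ≈ 27.281 × 0.1584/0.8416 ≈ 5.135 mg/L.
Trough 5.1 mg/L vs MEC 4 mg/L: adequate.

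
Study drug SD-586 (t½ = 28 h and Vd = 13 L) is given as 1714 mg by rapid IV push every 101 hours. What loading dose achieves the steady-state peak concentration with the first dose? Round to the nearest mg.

f = (1/2)^(101/28) ≈ 0.082062; accumulation ratio R = 1/(1−f) ≈ 1.08940.
Loading dose to hit Cmax,ss on first dose: D_load = D_maint·R ≈ 1714 × 1.08940 ≈ 1867.23 mg.

1867 mg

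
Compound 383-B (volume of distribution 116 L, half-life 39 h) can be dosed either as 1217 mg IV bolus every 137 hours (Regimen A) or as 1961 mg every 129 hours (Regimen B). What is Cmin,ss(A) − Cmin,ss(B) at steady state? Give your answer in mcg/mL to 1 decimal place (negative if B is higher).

Regimen A: f = (1/2)^(137/39) ≈ 0.0876; Cmin,ss = (1217/116)·f/(1−f) ≈ 1.007 mcg/mL.
Regimen B: f = (1/2)^(129/39) ≈ 0.1010; Cmin,ss = (1961/116)·f/(1−f) ≈ 1.899 mcg/mL.
Difference ≈ 1.007 − 1.899 ≈ -0.892 mcg/mL.

-0.9 mcg/mL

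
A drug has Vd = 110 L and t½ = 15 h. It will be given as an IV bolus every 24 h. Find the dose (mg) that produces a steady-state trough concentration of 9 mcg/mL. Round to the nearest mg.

τ/t½ = 24/15 ≈ 1.6, so f = (1/2)^(24/15) ≈ 0.329877.
Cmin,ss = (D/Vd)·f/(1−f), so D = Cmin,ss·Vd·(1−f)/f.
D = 9 × 110 × (1−f)/f ≈ 9 × 110 × 2.03143 ≈ 2011.12 mg.

2011 mg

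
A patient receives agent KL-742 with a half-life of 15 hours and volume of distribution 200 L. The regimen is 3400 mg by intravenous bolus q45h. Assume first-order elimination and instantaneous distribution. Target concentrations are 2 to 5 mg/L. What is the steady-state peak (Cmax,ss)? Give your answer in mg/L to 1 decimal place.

19.4 mg/L

The dosing interval is 3 half-lives, so f = 2^(−3) = 0.125.
Accumulation ratio R = 1/(1 − f) = 1/0.875 = 8/7.
Single-dose peak C₀ = D/Vd = 3400/200 = 17 mg/L.
Steady-state peak Cmax,ss = C₀·R = 17 × 8/7 ≈ 19.429 mg/L.
Peak 19.4 mg/L vs MTC 5 mg/L: exceeds toxic threshold.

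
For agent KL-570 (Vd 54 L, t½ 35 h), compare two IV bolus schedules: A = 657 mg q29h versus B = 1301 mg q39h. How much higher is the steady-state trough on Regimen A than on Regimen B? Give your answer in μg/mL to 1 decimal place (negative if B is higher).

Regimen A: f = (1/2)^(29/35) ≈ 0.5631; Cmin,ss = (657/54)·f/(1−f) ≈ 15.681 μg/mL.
Regimen B: f = (1/2)^(39/35) ≈ 0.4619; Cmin,ss = (1301/54)·f/(1−f) ≈ 20.681 μg/mL.
Difference ≈ 15.681 − 20.681 ≈ -5.000 μg/mL.

-5.0 μg/mL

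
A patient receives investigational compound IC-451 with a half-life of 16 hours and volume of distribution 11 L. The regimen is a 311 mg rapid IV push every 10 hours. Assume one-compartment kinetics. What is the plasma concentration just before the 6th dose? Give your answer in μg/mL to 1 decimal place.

f = (1/2)^(τ/t½) = (1/2)^(10/16) ≈ 0.6484.
C₀ = D/Vd = 311/11 ≈ 28.273 μg/mL.
Before the 6th dose, 5 doses have been given. Superposition: Cmin = C₀·(f + f² + … + f^5).
≈ 28.273 × (0.6484 + 0.4204 + 0.2726 + 0.1768 + 0.1146) ≈ 28.273 × 1.6328 ≈ 46.164 μg/mL.

46.2 μg/mL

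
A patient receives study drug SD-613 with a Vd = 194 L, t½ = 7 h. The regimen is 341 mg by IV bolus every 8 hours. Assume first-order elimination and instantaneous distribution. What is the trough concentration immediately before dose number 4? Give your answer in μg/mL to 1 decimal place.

f = (1/2)^(τ/t½) = (1/2)^(8/7) ≈ 0.4529.
C₀ = D/Vd = 341/194 ≈ 1.758 μg/mL.
Before the 4th dose, 3 doses have been given. Superposition: Cmin = C₀·(f + f² + … + f^3).
≈ 1.758 × (0.4529 + 0.2051 + 0.0929) ≈ 1.758 × 0.7509 ≈ 1.320 μg/mL.

1.3 μg/mL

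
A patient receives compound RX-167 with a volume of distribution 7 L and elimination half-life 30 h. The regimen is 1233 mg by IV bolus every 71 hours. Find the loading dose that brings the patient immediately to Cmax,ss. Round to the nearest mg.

f = (1/2)^(71/30) ≈ 0.193893; accumulation ratio R = 1/(1−f) ≈ 1.24053.
Loading dose to hit Cmax,ss on first dose: D_load = D_maint·R ≈ 1233 × 1.24053 ≈ 1529.57 mg.

1530 mg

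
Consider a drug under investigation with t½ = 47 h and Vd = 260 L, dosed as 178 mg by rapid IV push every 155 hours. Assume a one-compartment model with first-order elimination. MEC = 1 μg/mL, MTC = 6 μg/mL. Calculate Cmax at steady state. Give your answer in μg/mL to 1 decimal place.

k = ln2/t½ = ln2/47 ≈ 0.014748 h⁻¹; fraction remaining f = e^(−kτ) = e^(−0.014748×155) ≈ 0.1017.
Accumulation ratio R = 1/(1 − f) ≈ 1/0.8983 ≈ 1.1132.
Single-dose peak C₀ = D/Vd = 178/260 ≈ 0.685 μg/mL.
Steady-state peak Cmax,ss = C₀·R ≈ 0.685 × 1.1132 ≈ 0.763 μg/mL.
Peak 0.8 μg/mL vs MTC 6 μg/mL: below toxic threshold.

0.8 μg/mL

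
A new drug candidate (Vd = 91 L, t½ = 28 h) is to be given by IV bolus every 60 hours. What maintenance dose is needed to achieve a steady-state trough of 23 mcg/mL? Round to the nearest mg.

7150 mg

τ/t½ = 60/28 ≈ 2.1429, so f = (1/2)^(60/28) ≈ 0.226431.
Cmin,ss = (D/Vd)·f/(1−f), so D = Cmin,ss·Vd·(1−f)/f.
D = 23 × 91 × (1−f)/f ≈ 23 × 91 × 3.41636 ≈ 7150.44 mg.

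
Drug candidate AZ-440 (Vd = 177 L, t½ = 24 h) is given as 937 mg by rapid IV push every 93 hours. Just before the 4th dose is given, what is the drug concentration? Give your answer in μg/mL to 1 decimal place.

f = (1/2)^(τ/t½) = (1/2)^(93/24) ≈ 0.0682.
C₀ = D/Vd = 937/177 ≈ 5.294 μg/mL.
Before the 4th dose, 3 doses have been given. Superposition: Cmin = C₀·(f + f² + … + f^3).
≈ 5.294 × (0.0682 + 0.0047 + 0.0003) ≈ 5.294 × 0.0732 ≈ 0.388 μg/mL.

0.4 μg/mL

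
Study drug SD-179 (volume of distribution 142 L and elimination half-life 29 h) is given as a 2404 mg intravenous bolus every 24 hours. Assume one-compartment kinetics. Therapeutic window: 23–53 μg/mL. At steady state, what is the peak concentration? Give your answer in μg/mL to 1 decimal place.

38.8 μg/mL

Over one 24-h interval, 24/29 ≈ 0.82759 half-lives elapse, leaving f ≈ 0.5635 of each dose.
Accumulation ratio R = 1/(1 − f) ≈ 1/0.4365 ≈ 2.2910.
Each bolus raises the concentration by D/Vd = 2404/142 ≈ 16.930 μg/mL.
Steady-state peak Cmax,ss = C₀·R ≈ 16.930 × 2.2910 ≈ 38.787 μg/mL.
Peak 38.8 μg/mL vs MTC 53 μg/mL: below toxic threshold.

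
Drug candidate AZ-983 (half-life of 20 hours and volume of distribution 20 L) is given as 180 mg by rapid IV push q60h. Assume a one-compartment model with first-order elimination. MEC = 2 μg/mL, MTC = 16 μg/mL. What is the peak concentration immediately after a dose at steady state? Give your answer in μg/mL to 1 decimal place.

10.3 μg/mL

τ = 60 h = 3 half-lives, so f = (1/2)^3 = 0.125.
Accumulation ratio R = 1/(1 − f) = 1/0.875 = 8/7.
Single-dose peak C₀ = D/Vd = 180/20 = 9 μg/mL.
Steady-state peak Cmax,ss = C₀·R = 9 × 8/7 ≈ 10.286 μg/mL.
Peak 10.3 μg/mL vs MTC 16 μg/mL: below toxic threshold.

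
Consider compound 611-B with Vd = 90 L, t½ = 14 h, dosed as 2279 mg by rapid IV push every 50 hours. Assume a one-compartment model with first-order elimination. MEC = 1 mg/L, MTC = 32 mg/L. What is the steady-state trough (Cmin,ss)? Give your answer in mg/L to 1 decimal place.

Over one 50-h interval, 50/14 ≈ 3.5714 half-lives elapse, leaving f ≈ 0.0841 of each dose.
Each bolus raises the concentration by D/Vd = 2279/90 ≈ 25.322 mg/L.
Steady-state trough Cmin,ss = C₀·f/(1−f) ≈ 25.322 × 0.0841/0.9159 ≈ 2.325 mg/L.
Trough 2.3 mg/L vs MEC 1 mg/L: adequate.

2.3 mg/L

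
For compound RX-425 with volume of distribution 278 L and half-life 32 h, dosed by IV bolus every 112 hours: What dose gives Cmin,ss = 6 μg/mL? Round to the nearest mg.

τ/t½ = 112/32 ≈ 3.5, so f = (1/2)^(112/32) ≈ 0.088388.
Cmin,ss = (D/Vd)·f/(1−f), so D = Cmin,ss·Vd·(1−f)/f.
D = 6 × 278 × (1−f)/f ≈ 6 × 278 × 10.31375 ≈ 17203.34 mg.

17203 mg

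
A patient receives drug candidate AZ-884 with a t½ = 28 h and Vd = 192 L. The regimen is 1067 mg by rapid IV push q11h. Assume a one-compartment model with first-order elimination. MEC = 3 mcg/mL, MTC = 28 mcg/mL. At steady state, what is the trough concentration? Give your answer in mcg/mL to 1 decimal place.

k = ln2/t½ = ln2/28 ≈ 0.024755 h⁻¹; fraction remaining f = e^(−kτ) = e^(−0.024755×11) ≈ 0.7616.
At steady state, accumulation factor R = 1/(1 − e^(−kτ)) ≈ 4.1946.
Each bolus raises the concentration by D/Vd = 1067/192 ≈ 5.557 mcg/mL.
Steady-state peak Cmax,ss = C₀·R ≈ 5.557 × 4.1946 ≈ 23.309 mcg/mL.
One interval later, Cmin,ss = Cmax,ss·e^(−kτ) ≈ 23.309 × 0.7616 ≈ 17.752 mcg/mL.
Trough 17.8 mcg/mL vs MEC 3 mcg/mL: adequate.

17.8 mcg/mL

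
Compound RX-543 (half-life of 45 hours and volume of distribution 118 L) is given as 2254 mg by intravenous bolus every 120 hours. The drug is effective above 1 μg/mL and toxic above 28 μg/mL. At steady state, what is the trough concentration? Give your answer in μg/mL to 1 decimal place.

3.6 μg/mL

k = ln2/t½ = ln2/45 ≈ 0.015403 h⁻¹; fraction remaining f = e^(−kτ) = e^(−0.015403×120) ≈ 0.1575.
Accumulation ratio R = 1/(1 − f) ≈ 1/0.8425 ≈ 1.1869.
Single-dose peak C₀ = D/Vd = 2254/118 ≈ 19.102 μg/mL.
Steady-state peak Cmax,ss = C₀·R ≈ 19.102 × 1.1869 ≈ 22.672 μg/mL.
Steady-state trough Cmin,ss = Cmax,ss·f ≈ 22.672 × 0.1575 ≈ 3.571 μg/mL.
Trough 3.6 μg/mL vs MEC 1 μg/mL: adequate.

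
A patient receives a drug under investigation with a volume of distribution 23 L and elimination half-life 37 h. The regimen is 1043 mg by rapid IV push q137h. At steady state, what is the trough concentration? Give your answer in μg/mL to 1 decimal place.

3.8 μg/mL

τ/t½ = 137/37 ≈ 3.7027, so fraction remaining f = (1/2)^(137/37) ≈ 0.0768.
Each bolus raises the concentration by D/Vd = 1043/23 ≈ 45.348 μg/mL.
Steady-state trough Cmin,ss = C₀·f/(1−f) ≈ 45.348 × 0.0768/0.9232 ≈ 3.772 μg/mL.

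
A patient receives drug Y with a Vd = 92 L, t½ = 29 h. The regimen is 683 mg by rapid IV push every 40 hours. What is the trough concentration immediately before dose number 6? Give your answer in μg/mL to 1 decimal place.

f = (1/2)^(τ/t½) = (1/2)^(40/29) ≈ 0.3844.
C₀ = D/Vd = 683/92 ≈ 7.424 μg/mL.
Before the 6th dose, 5 doses have been given. Superposition: Cmin = C₀·(f + f² + … + f^5).
≈ 7.424 × (0.3844 + 0.1478 + 0.0568 + 0.0218 + 0.0084) ≈ 7.424 × 0.6192 ≈ 4.597 μg/mL.

4.6 μg/mL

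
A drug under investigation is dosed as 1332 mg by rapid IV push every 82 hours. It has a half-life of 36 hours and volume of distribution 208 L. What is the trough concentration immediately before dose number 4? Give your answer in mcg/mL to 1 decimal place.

1.6 mcg/mL

f = (1/2)^(τ/t½) = (1/2)^(82/36) ≈ 0.2062.
C₀ = D/Vd = 1332/208 ≈ 6.404 mcg/mL.
Before the 4th dose, 3 doses have been given. Superposition: Cmin = C₀·(f + f² + … + f^3).
≈ 6.404 × (0.2062 + 0.0425 + 0.0088) ≈ 6.404 × 0.2575 ≈ 1.649 mcg/mL.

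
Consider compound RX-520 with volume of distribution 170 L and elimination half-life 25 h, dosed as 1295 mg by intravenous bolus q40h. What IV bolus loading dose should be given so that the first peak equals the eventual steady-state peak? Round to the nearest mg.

f = (1/2)^(40/25) ≈ 0.329877; accumulation ratio R = 1/(1−f) ≈ 1.49226.
Loading dose to hit Cmax,ss on first dose: D_load = D_maint·R ≈ 1295 × 1.49226 ≈ 1932.48 mg.

1932 mg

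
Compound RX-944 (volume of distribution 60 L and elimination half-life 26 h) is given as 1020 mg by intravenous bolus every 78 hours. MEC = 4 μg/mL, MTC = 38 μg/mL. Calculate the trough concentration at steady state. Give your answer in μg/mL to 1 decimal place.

τ = 78 h = 3 half-lives, so f = (1/2)^3 = 0.125.
Accumulation ratio R = 1/(1 − f) = 1/0.875 = 8/7.
Single-dose peak C₀ = D/Vd = 1020/60 = 17 μg/mL.
Steady-state peak Cmax,ss = C₀·R = 17 × 8/7 ≈ 19.429 μg/mL.
Steady-state trough Cmin,ss = Cmax,ss·f ≈ 19.429 × 0.125 ≈ 2.429 μg/mL.
Trough 2.4 μg/mL vs MEC 4 μg/mL: subtherapeutic.

2.4 μg/mL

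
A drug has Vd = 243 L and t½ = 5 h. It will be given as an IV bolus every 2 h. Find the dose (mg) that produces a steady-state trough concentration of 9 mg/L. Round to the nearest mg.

τ/t½ = 2/5 ≈ 0.4, so f = (1/2)^(2/5) ≈ 0.757858.
Cmin,ss = (D/Vd)·f/(1−f), so D = Cmin,ss·Vd·(1−f)/f.
D = 9 × 243 × (1−f)/f ≈ 9 × 243 × 0.31951 ≈ 698.77 mg.

699 mg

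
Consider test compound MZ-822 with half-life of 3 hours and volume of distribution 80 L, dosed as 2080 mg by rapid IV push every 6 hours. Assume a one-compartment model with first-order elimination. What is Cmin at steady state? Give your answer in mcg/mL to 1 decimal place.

8.7 mcg/mL

τ = 6 h = 2 half-lives, so f = (1/2)^2 = 0.25.
Accumulation ratio R = 1/(1 − f) = 1/0.75 = 4/3.
Single-dose peak C₀ = D/Vd = 2080/80 = 26 mcg/mL.
Steady-state peak Cmax,ss = C₀·R = 26 × 4/3 ≈ 34.667 mcg/mL.
Steady-state trough Cmin,ss = Cmax,ss·f ≈ 34.667 × 0.25 ≈ 8.667 mcg/mL.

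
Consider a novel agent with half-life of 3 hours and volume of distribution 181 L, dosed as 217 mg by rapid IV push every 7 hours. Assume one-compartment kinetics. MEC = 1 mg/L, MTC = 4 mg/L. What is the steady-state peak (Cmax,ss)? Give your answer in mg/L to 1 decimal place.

1.5 mg/L

k = ln2/t½ = ln2/3 ≈ 0.231049 h⁻¹; fraction remaining f = e^(−kτ) = e^(−0.231049×7) ≈ 0.1984.
Accumulation ratio R = 1/(1 − f) ≈ 1/0.8016 ≈ 1.2475.
Each bolus raises the concentration by D/Vd = 217/181 ≈ 1.199 mg/L.
Cmax,ss = C₀/(1 − f) ≈ 1.199/0.8016 ≈ 1.496 mg/L.
Peak 1.5 mg/L vs MTC 4 mg/L: below toxic threshold.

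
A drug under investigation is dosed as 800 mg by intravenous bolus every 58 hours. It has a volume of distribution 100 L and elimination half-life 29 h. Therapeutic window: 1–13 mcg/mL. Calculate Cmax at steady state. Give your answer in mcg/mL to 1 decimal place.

The dosing interval is 2 half-lives, so f = 2^(−2) = 0.25.
Accumulation ratio R = 1/(1 − f) = 1/0.75 = 4/3.
Single-dose peak C₀ = D/Vd = 800/100 = 8 mcg/mL.
Steady-state peak Cmax,ss = C₀·R = 8 × 4/3 ≈ 10.667 mcg/mL.
Peak 10.7 mcg/mL vs MTC 13 mcg/mL: below toxic threshold.

10.7 mcg/mL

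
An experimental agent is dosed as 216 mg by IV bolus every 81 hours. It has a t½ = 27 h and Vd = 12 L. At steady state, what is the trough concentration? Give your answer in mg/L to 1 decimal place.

The dosing interval is 3 half-lives, so f = 2^(−3) = 0.125.
At steady state, R = 1/(1 − 0.125) = 8/7.
Single-dose peak C₀ = D/Vd = 216/12 = 18 mg/L.
Steady-state peak Cmax,ss = C₀·R = 18 × 8/7 ≈ 20.571 mg/L.
Steady-state trough Cmin,ss = Cmax,ss·f ≈ 20.571 × 0.125 ≈ 2.571 mg/L.

2.6 mg/L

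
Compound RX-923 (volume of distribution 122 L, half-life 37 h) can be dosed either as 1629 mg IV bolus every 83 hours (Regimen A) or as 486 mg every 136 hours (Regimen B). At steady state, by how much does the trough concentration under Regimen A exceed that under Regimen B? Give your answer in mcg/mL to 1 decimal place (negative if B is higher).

Regimen A: f = (1/2)^(83/37) ≈ 0.2112; Cmin,ss = (1629/122)·f/(1−f) ≈ 3.575 mcg/mL.
Regimen B: f = (1/2)^(136/37) ≈ 0.0783; Cmin,ss = (486/122)·f/(1−f) ≈ 0.338 mcg/mL.
Difference ≈ 3.575 − 0.338 ≈ 3.237 mcg/mL.

3.2 mcg/mL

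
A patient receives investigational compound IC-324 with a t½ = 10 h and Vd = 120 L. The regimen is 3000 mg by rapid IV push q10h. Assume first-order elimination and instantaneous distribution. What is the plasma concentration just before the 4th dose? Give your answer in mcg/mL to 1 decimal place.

21.9 mcg/mL

f = (1/2)^(τ/t½) = (1/2)^(10/10) ≈ 0.5000.
C₀ = D/Vd = 3000/120 ≈ 25.000 mcg/mL.
Before the 4th dose, 3 doses have been given. Superposition: Cmin = C₀·(f + f² + … + f^3).
≈ 25.000 × (0.5000 + 0.2500 + 0.1250) ≈ 25.000 × 0.8750 ≈ 21.875 mcg/mL.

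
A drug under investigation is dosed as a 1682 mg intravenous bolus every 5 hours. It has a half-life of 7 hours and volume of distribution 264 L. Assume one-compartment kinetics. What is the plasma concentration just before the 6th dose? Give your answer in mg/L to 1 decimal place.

f = (1/2)^(τ/t½) = (1/2)^(5/7) ≈ 0.6095.
C₀ = D/Vd = 1682/264 ≈ 6.371 mg/L.
Before the 6th dose, 5 doses have been given. Superposition: Cmin = C₀·(f + f² + … + f^5).
≈ 6.371 × (0.6095 + 0.3715 + 0.2264 + 0.1380 + 0.0841) ≈ 6.371 × 1.4295 ≈ 9.107 mg/L.

9.1 mg/L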